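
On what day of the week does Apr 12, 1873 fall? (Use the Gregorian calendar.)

Saturday

Doomsday rule: the anchor day for the 1800s is Friday. For year 73: 73÷12 = 6 r 1, and 1÷4 = 0, so 6+1+0 = 7.
Friday + 7 ≡ Friday — that's 1873's doomsday.
In April the doomsday date is Apr 4.
Apr 12 is 8 days after Apr 4; 8 mod 7 = 1, so Friday + 1 = Saturday.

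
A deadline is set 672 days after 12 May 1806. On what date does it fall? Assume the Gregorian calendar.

March 14, 1808

+365 (one year) → May 12, 1807 (307 left).
May has 31 days: +20 → Jun 1, 1807 (287 left).
Jun has 30 days: +30 → Jul 1, 1807 (257 left).
Jul has 31 days: +31 → Aug 1, 1807 (226 left).
Aug has 31 days: +31 → Sep 1, 1807 (195 left).
Sep has 30 days: +30 → Oct 1, 1807 (165 left).
Oct has 31 days: +31 → Nov 1, 1807 (134 left).
Nov has 30 days: +30 → Dec 1, 1807 (104 left).
Dec has 31 days: +31 → Jan 1, 1808 (73 left).
Jan has 31 days: +31 → Feb 1, 1808 (42 left).
Feb has 29 days: +29 → Mar 1, 1808 (13 left).
+13 → Mar 14, 1808.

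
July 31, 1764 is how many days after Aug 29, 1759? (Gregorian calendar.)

Aug 29, 1759 → Aug 29, 1760: 366 days (Feb 29, 1760 is in that span).
Aug 29, 1760 → Aug 29, 1761: 365 days.
Aug 29, 1761 → Aug 29, 1762: 365 days.
Aug 29, 1762 → Aug 29, 1763: 365 days.
Aug 29, 1763 → Sep 29, 1763: 31 days (August has 31).
Sep 29, 1763 → Oct 29, 1763: 30 days (September has 30).
Oct 29, 1763 → Nov 29, 1763: 31 days (October has 31).
Nov 29, 1763 → Dec 29, 1763: 30 days (November has 30).
Dec 29, 1763 → Jan 29, 1764: 31 days (December has 31).
Jan 29, 1764 → Feb 29, 1764: 31 days (January has 31).
Feb 29, 1764 → Mar 29, 1764: 29 days (February has 29).
Mar 29, 1764 → Apr 29, 1764: 31 days (March has 31).
Apr 29, 1764 → May 29, 1764: 30 days (April has 30).
May 29, 1764 → Jun 29, 1764: 31 days (May has 31).
Jun 29, 1764 → Jul 29, 1764: 30 days (June has 30).
Jul 29, 1764 → Jul 31, 1764: 2 days.
Total: 1798 days.

1798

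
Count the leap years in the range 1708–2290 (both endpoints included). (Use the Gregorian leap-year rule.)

142

Multiples of 4 in [1708,2290]: 146.
Of those, multiples of 100: 5 (not leap unless ÷400).
Multiples of 400: 1.
Leap years = 146 − 5 + 1 = 142.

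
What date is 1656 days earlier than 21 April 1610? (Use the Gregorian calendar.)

October 8, 1605

−365 (one year) → Apr 21, 1609 (1291 left).
−365 (one year) → Apr 21, 1608 (926 left).
−366 (one year; includes Feb 29, 1608) → Apr 21, 1607 (560 left).
−365 (one year) → Apr 21, 1606 (195 left).
−21 → Mar 31, 1606 (end of Mar, 31 days; 174 left).
−31 → Feb 28, 1606 (end of Feb, 28 days; 143 left).
−28 → Jan 31, 1606 (end of Jan, 31 days; 115 left).
−31 → Dec 31, 1605 (end of Dec, 31 days; 84 left).
−31 → Nov 30, 1605 (end of Nov, 30 days; 53 left).
−30 → Oct 31, 1605 (end of Oct, 31 days; 23 left).
−23 → Oct 8, 1605.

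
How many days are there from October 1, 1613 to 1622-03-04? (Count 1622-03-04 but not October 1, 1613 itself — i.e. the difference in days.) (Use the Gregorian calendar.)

Oct 1, 1613 → Oct 1, 1614: 365 days.
Oct 1, 1614 → Oct 1, 1615: 365 days.
Oct 1, 1615 → Oct 1, 1616: 366 days (Feb 29, 1616 is in that span).
Oct 1, 1616 → Oct 1, 1617: 365 days.
Oct 1, 1617 → Oct 1, 1618: 365 days.
Oct 1, 1618 → Oct 1, 1619: 365 days.
Oct 1, 1619 → Oct 1, 1620: 366 days (Feb 29, 1620 is in that span).
Oct 1, 1620 → Oct 1, 1621: 365 days.
Oct 1, 1621 → Nov 1, 1621: 31 days (October has 31).
Nov 1, 1621 → Dec 1, 1621: 30 days (November has 30).
Dec 1, 1621 → Jan 1, 1622: 31 days (December has 31).
Jan 1, 1622 → Feb 1, 1622: 31 days (January has 31).
Feb 1, 1622 → Mar 1, 1622: 28 days (February has 28).
Mar 1, 1622 → Mar 4, 1622: 3 days.
Total: 3076 days.

3076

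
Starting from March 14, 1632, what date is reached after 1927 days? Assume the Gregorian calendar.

+365 (one year) → Mar 14, 1633 (1562 left).
+365 (one year) → Mar 14, 1634 (1197 left).
+365 (one year) → Mar 14, 1635 (832 left).
+366 (one year; includes Feb 29, 1636) → Mar 14, 1636 (466 left).
+365 (one year) → Mar 14, 1637 (101 left).
Mar has 31 days: +18 → Apr 1, 1637 (83 left).
Apr has 30 days: +30 → May 1, 1637 (53 left).
May has 31 days: +31 → Jun 1, 1637 (22 left).
+22 → Jun 23, 1637.

June 23, 1637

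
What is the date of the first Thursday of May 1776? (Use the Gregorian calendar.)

May 2, 1776

May 1, 1776 is a Wednesday.
The first Thursday is therefore May 2 (1 days later).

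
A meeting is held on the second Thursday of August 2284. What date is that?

August 1, 2284 is a Friday.
The first Thursday is therefore August 7 (6 days later).
The second Thursday is 7 + 1×7 = August 14.

August 14, 2284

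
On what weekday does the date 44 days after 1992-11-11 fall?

Nov 11, 1992 is a Wednesday.
44 mod 7 = 2, so 44 days after a Wednesday is Wednesday + 2 = Friday.

Friday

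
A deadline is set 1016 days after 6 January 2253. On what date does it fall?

+365 (one year) → Jan 6, 2254 (651 left).
+365 (one year) → Jan 6, 2255 (286 left).
Jan has 31 days: +26 → Feb 1, 2255 (260 left).
Feb has 28 days: +28 → Mar 1, 2255 (232 left).
Mar has 31 days: +31 → Apr 1, 2255 (201 left).
Apr has 30 days: +30 → May 1, 2255 (171 left).
May has 31 days: +31 → Jun 1, 2255 (140 left).
Jun has 30 days: +30 → Jul 1, 2255 (110 left).
Jul has 31 days: +31 → Aug 1, 2255 (79 left).
Aug has 31 days: +31 → Sep 1, 2255 (48 left).
Sep has 30 days: +30 → Oct 1, 2255 (18 left).
+18 → Oct 19, 2255.

October 19, 2255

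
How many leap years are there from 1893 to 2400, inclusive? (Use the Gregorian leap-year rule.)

123

Multiples of 4 in [1893,2400]: 127.
Of those, multiples of 100: 6 (not leap unless ÷400).
Multiples of 400: 2.
Leap years = 127 − 6 + 2 = 123.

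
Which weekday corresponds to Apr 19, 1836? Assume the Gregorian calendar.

Doomsday rule: the anchor day for the 1800s is Friday. For year 36: 36÷12 = 3 r 0, and 0÷4 = 0, so 3+0+0 = 3.
Friday + 3 ≡ Monday — that's 1836's doomsday.
In April the doomsday date is Apr 4.
Apr 19 is 15 days after Apr 4; 15 mod 7 = 1, so Monday + 1 = Tuesday.

Tuesday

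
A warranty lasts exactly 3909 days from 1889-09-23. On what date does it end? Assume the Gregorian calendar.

+365 (one year) → Sep 23, 1890 (3544 left).
+365 (one year) → Sep 23, 1891 (3179 left).
+366 (one year; includes Feb 29, 1892) → Sep 23, 1892 (2813 left).
+365 (one year) → Sep 23, 1893 (2448 left).
+365 (one year) → Sep 23, 1894 (2083 left).
+365 (one year) → Sep 23, 1895 (1718 left).
+366 (one year; includes Feb 29, 1896) → Sep 23, 1896 (1352 left).
+365 (one year) → Sep 23, 1897 (987 left).
+365 (one year) → Sep 23, 1898 (622 left).
+365 (one year) → Sep 23, 1899 (257 left).
Sep has 30 days: +8 → Oct 1, 1899 (249 left).
Oct has 31 days: +31 → Nov 1, 1899 (218 left).
Nov has 30 days: +30 → Dec 1, 1899 (188 left).
Dec has 31 days: +31 → Jan 1, 1900 (157 left).
Jan has 31 days: +31 → Feb 1, 1900 (126 left).
Feb has 28 days: +28 → Mar 1, 1900 (98 left).
Mar has 31 days: +31 → Apr 1, 1900 (67 left).
Apr has 30 days: +30 → May 1, 1900 (37 left).
May has 31 days: +31 → Jun 1, 1900 (6 left).
+6 → Jun 7, 1900.

June 7, 1900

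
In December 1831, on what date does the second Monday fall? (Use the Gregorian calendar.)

December 1, 1831 is a Thursday.
The first Monday is therefore December 5 (4 days later).
The second Monday is 5 + 1×7 = December 12.

December 12, 1831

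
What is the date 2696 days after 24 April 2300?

+365 (one year) → Apr 24, 2301 (2331 left).
+365 (one year) → Apr 24, 2302 (1966 left).
+365 (one year) → Apr 24, 2303 (1601 left).
+366 (one year; includes Feb 29, 2304) → Apr 24, 2304 (1235 left).
+365 (one year) → Apr 24, 2305 (870 left).
+365 (one year) → Apr 24, 2306 (505 left).
+365 (one year) → Apr 24, 2307 (140 left).
Apr has 30 days: +7 → May 1, 2307 (133 left).
May has 31 days: +31 → Jun 1, 2307 (102 left).
Jun has 30 days: +30 → Jul 1, 2307 (72 left).
Jul has 31 days: +31 → Aug 1, 2307 (41 left).
Aug has 31 days: +31 → Sep 1, 2307 (10 left).
+10 → Sep 11, 2307.

September 11, 2307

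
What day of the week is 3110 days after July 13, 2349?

Jul 13, 2349 is a Wednesday.
3110 mod 7 = 2, so 3110 days after a Wednesday is Wednesday + 2 = Friday.

Friday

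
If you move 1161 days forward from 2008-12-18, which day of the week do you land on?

Wednesday

First find the weekday of Dec 18, 2008. Doomsday rule: the anchor day for the 2000s is Tuesday. For year 08: 8÷12 = 0 r 8, and 8÷4 = 2, so 0+8+2 = 10.
Tuesday + 10 ≡ Friday — that's 2008's doomsday.
In December the doomsday date is Dec 12.
Dec 18 is 6 days after Dec 12; 6 mod 7 = 6, so Friday + 6 = Thursday.
1161 mod 7 = 6, so 1161 days after a Thursday is Thursday + 6 = Wednesday.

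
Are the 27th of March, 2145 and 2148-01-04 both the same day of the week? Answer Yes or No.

No

From Mar 27, 2145 to Jan 4, 2148 is 1013 days.
1013 mod 7 = 5, so they are different weekdays.
(Mar 27, 2145 is a Saturday; Jan 4, 2148 is a Thursday.)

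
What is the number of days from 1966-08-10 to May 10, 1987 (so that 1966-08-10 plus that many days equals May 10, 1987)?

Aug 10, 1966 → Aug 10, 1967: 365 days.
Aug 10, 1967 → Aug 10, 1968: 366 days (Feb 29, 1968 is in that span).
Aug 10, 1968 → Aug 10, 1969: 365 days.
Aug 10, 1969 → Aug 10, 1970: 365 days.
Aug 10, 1970 → Aug 10, 1971: 365 days.
Aug 10, 1971 → Aug 10, 1972: 366 days (Feb 29, 1972 is in that span).
Aug 10, 1972 → Aug 10, 1973: 365 days.
Aug 10, 1973 → Aug 10, 1974: 365 days.
Aug 10, 1974 → Aug 10, 1975: 365 days.
Aug 10, 1975 → Aug 10, 1976: 366 days (Feb 29, 1976 is in that span).
Aug 10, 1976 → Aug 10, 1977: 365 days.
Aug 10, 1977 → Aug 10, 1978: 365 days.
Aug 10, 1978 → Aug 10, 1979: 365 days.
Aug 10, 1979 → Aug 10, 1980: 366 days (Feb 29, 1980 is in that span).
Aug 10, 1980 → Aug 10, 1981: 365 days.
Aug 10, 1981 → Aug 10, 1982: 365 days.
Aug 10, 1982 → Aug 10, 1983: 365 days.
Aug 10, 1983 → Aug 10, 1984: 366 days (Feb 29, 1984 is in that span).
Aug 10, 1984 → Aug 10, 1985: 365 days.
Aug 10, 1985 → Aug 10, 1986: 365 days.
Aug 10, 1986 → Sep 10, 1986: 31 days (August has 31).
Sep 10, 1986 → Oct 10, 1986: 30 days (September has 30).
Oct 10, 1986 → Nov 10, 1986: 31 days (October has 31).
Nov 10, 1986 → Dec 10, 1986: 30 days (November has 30).
Dec 10, 1986 → Jan 10, 1987: 31 days (December has 31).
Jan 10, 1987 → Feb 10, 1987: 31 days (January has 31).
Feb 10, 1987 → Mar 10, 1987: 28 days (February has 28).
Mar 10, 1987 → Apr 10, 1987: 31 days (March has 31).
Apr 10, 1987 → May 10, 1987: 30 days.
Total: 7578 days.

7578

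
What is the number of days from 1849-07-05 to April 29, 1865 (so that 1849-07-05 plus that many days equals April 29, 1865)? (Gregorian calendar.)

5777

Jul 5, 1849 → Jul 5, 1850: 365 days.
Jul 5, 1850 → Jul 5, 1851: 365 days.
Jul 5, 1851 → Jul 5, 1852: 366 days (Feb 29, 1852 is in that span).
Jul 5, 1852 → Jul 5, 1853: 365 days.
Jul 5, 1853 → Jul 5, 1854: 365 days.
Jul 5, 1854 → Jul 5, 1855: 365 days.
Jul 5, 1855 → Jul 5, 1856: 366 days (Feb 29, 1856 is in that span).
Jul 5, 1856 → Jul 5, 1857: 365 days.
Jul 5, 1857 → Jul 5, 1858: 365 days.
Jul 5, 1858 → Jul 5, 1859: 365 days.
Jul 5, 1859 → Jul 5, 1860: 366 days (Feb 29, 1860 is in that span).
Jul 5, 1860 → Jul 5, 1861: 365 days.
Jul 5, 1861 → Jul 5, 1862: 365 days.
Jul 5, 1862 → Jul 5, 1863: 365 days.
Jul 5, 1863 → Jul 5, 1864: 366 days (Feb 29, 1864 is in that span).
Jul 5, 1864 → Aug 5, 1864: 31 days (July has 31).
Aug 5, 1864 → Sep 5, 1864: 31 days (August has 31).
Sep 5, 1864 → Oct 5, 1864: 30 days (September has 30).
Oct 5, 1864 → Nov 5, 1864: 31 days (October has 31).
Nov 5, 1864 → Dec 5, 1864: 30 days (November has 30).
Dec 5, 1864 → Jan 5, 1865: 31 days (December has 31).
Jan 5, 1865 → Feb 5, 1865: 31 days (January has 31).
Feb 5, 1865 → Mar 5, 1865: 28 days (February has 28).
Mar 5, 1865 → Apr 5, 1865: 31 days (March has 31).
Apr 5, 1865 → Apr 29, 1865: 24 days.
Total: 5777 days.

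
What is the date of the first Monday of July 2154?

July 1, 2154

July 1, 2154 is a Monday.
The first Monday is therefore July 1 (same day).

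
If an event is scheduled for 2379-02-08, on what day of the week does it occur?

Doomsday rule: the anchor day for the 2300s is Wednesday. For year 79: 79÷12 = 6 r 7, and 7÷4 = 1, so 6+7+1 = 14.
Wednesday + 14 ≡ Wednesday — that's 2379's doomsday.
In February the doomsday date is Feb 28 (2379 is not a leap year).
Feb 8 is 20 days before Feb 28; 20 mod 7 = 6, so Wednesday − 6 = Thursday.

Thursday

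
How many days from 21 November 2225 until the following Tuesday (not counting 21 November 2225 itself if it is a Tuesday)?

1

Nov 21, 2225 is a Monday.
From Monday to the next Tuesday is 1 day.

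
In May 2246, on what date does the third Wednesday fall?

May 20, 2246

May 1, 2246 is a Friday.
The first Wednesday is therefore May 6 (5 days later).
The third Wednesday is 6 + 2×7 = May 20.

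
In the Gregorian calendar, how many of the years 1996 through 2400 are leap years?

Multiples of 4 in [1996,2400]: 102.
Of those, multiples of 100: 5 (not leap unless ÷400).
Multiples of 400: 2.
Leap years = 102 − 5 + 2 = 99.

99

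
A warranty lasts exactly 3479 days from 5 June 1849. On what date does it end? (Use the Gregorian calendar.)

+365 (one year) → Jun 5, 1850 (3114 left).
+365 (one year) → Jun 5, 1851 (2749 left).
+366 (one year; includes Feb 29, 1852) → Jun 5, 1852 (2383 left).
+365 (one year) → Jun 5, 1853 (2018 left).
+365 (one year) → Jun 5, 1854 (1653 left).
+365 (one year) → Jun 5, 1855 (1288 left).
+366 (one year; includes Feb 29, 1856) → Jun 5, 1856 (922 left).
+365 (one year) → Jun 5, 1857 (557 left).
+365 (one year) → Jun 5, 1858 (192 left).
Jun has 30 days: +26 → Jul 1, 1858 (166 left).
Jul has 31 days: +31 → Aug 1, 1858 (135 left).
Aug has 31 days: +31 → Sep 1, 1858 (104 left).
Sep has 30 days: +30 → Oct 1, 1858 (74 left).
Oct has 31 days: +31 → Nov 1, 1858 (43 left).
Nov has 30 days: +30 → Dec 1, 1858 (13 left).
+13 → Dec 14, 1858.

December 14, 1858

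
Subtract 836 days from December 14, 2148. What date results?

−366 (one year; includes Feb 29, 2148) → Dec 14, 2147 (470 left).
−365 (one year) → Dec 14, 2146 (105 left).
−14 → Nov 30, 2146 (end of Nov, 30 days; 91 left).
−30 → Oct 31, 2146 (end of Oct, 31 days; 61 left).
−31 → Sep 30, 2146 (end of Sep, 30 days; 30 left).
−30 → Aug 31, 2146 (end of Aug, 31 days; 0 left).

August 31, 2146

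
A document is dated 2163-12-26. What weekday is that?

Monday

Doomsday rule: the anchor day for the 2100s is Sunday. For year 63: 63÷12 = 5 r 3, and 3÷4 = 0, so 5+3+0 = 8.
Sunday + 8 ≡ Monday — that's 2163's doomsday.
In December the doomsday date is Dec 12.
Dec 26 is 14 days after Dec 12; 14 mod 7 = 0, so Monday + 0 = Monday.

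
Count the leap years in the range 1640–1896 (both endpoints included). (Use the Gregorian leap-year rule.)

63

Multiples of 4 in [1640,1896]: 65.
Of those, multiples of 100: 2 (not leap unless ÷400).
Multiples of 400: 0.
Leap years = 65 − 2 + 0 = 63.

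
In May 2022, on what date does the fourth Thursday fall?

May 1, 2022 is a Sunday.
The first Thursday is therefore May 5 (4 days later).
The fourth Thursday is 5 + 3×7 = May 26.

May 26, 2022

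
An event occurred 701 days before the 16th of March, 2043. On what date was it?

April 14, 2041

−365 (one year) → Mar 16, 2042 (336 left).
−16 → Feb 28, 2042 (end of Feb, 28 days; 320 left).
−28 → Jan 31, 2042 (end of Jan, 31 days; 292 left).
−31 → Dec 31, 2041 (end of Dec, 31 days; 261 left).
−31 → Nov 30, 2041 (end of Nov, 30 days; 230 left).
−30 → Oct 31, 2041 (end of Oct, 31 days; 200 left).
−31 → Sep 30, 2041 (end of Sep, 30 days; 169 left).
−30 → Aug 31, 2041 (end of Aug, 31 days; 139 left).
−31 → Jul 31, 2041 (end of Jul, 31 days; 108 left).
−31 → Jun 30, 2041 (end of Jun, 30 days; 77 left).
−30 → May 31, 2041 (end of May, 31 days; 47 left).
−31 → Apr 30, 2041 (end of Apr, 30 days; 16 left).
−16 → Apr 14, 2041.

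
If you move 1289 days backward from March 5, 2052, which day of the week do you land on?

Monday

First find the weekday of Mar 5, 2052. Doomsday rule: the anchor day for the 2000s is Tuesday. For year 52: 52÷12 = 4 r 4, and 4÷4 = 1, so 4+4+1 = 9.
Tuesday + 9 ≡ Thursday — that's 2052's doomsday.
In March the doomsday date is Mar 14.
Mar 5 is 9 days before Mar 14; 9 mod 7 = 2, so Thursday − 2 = Tuesday.
1289 mod 7 = 1, so 1289 days before a Tuesday is Tuesday − 1 = Monday.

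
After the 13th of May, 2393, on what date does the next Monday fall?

May 13, 2393 is a Thursday.
From Thursday to the next Monday is 4 days.
May 13, 2393 + 4 = May 17, 2393.

May 17, 2393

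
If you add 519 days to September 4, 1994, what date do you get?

February 5, 1996

+365 (one year) → Sep 4, 1995 (154 left).
Sep has 30 days: +27 → Oct 1, 1995 (127 left).
Oct has 31 days: +31 → Nov 1, 1995 (96 left).
Nov has 30 days: +30 → Dec 1, 1995 (66 left).
Dec has 31 days: +31 → Jan 1, 1996 (35 left).
Jan has 31 days: +31 → Feb 1, 1996 (4 left).
+4 → Feb 5, 1996.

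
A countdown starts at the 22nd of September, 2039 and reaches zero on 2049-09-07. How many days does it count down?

3638

Sep 22, 2039 → Sep 22, 2040: 366 days (Feb 29, 2040 is in that span).
Sep 22, 2040 → Sep 22, 2041: 365 days.
Sep 22, 2041 → Sep 22, 2042: 365 days.
Sep 22, 2042 → Sep 22, 2043: 365 days.
Sep 22, 2043 → Sep 22, 2044: 366 days (Feb 29, 2044 is in that span).
Sep 22, 2044 → Sep 22, 2045: 365 days.
Sep 22, 2045 → Sep 22, 2046: 365 days.
Sep 22, 2046 → Sep 22, 2047: 365 days.
Sep 22, 2047 → Sep 22, 2048: 366 days (Feb 29, 2048 is in that span).
Sep 22, 2048 → Oct 22, 2048: 30 days (September has 30).
Oct 22, 2048 → Nov 22, 2048: 31 days (October has 31).
Nov 22, 2048 → Dec 22, 2048: 30 days (November has 30).
Dec 22, 2048 → Jan 22, 2049: 31 days (December has 31).
Jan 22, 2049 → Feb 22, 2049: 31 days (January has 31).
Feb 22, 2049 → Mar 22, 2049: 28 days (February has 28).
Mar 22, 2049 → Apr 22, 2049: 31 days (March has 31).
Apr 22, 2049 → May 22, 2049: 30 days (April has 30).
May 22, 2049 → Jun 22, 2049: 31 days (May has 31).
Jun 22, 2049 → Jul 22, 2049: 30 days (June has 30).
Jul 22, 2049 → Aug 22, 2049: 31 days (July has 31).
Aug 22, 2049 → Sep 7, 2049: 16 days.
Total: 3638 days.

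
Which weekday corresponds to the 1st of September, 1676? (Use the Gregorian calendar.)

Doomsday rule: the anchor day for the 1600s is Tuesday. For year 76: 76÷12 = 6 r 4, and 4÷4 = 1, so 6+4+1 = 11.
Tuesday + 11 ≡ Saturday — that's 1676's doomsday.
In September the doomsday date is Sep 5.
Sep 1 is 4 days before Sep 5; 4 mod 7 = 4, so Saturday − 4 = Tuesday.

Tuesday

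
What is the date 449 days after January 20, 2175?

April 13, 2176

+365 (one year) → Jan 20, 2176 (84 left).
Jan has 31 days: +12 → Feb 1, 2176 (72 left).
Feb has 29 days: +29 → Mar 1, 2176 (43 left).
Mar has 31 days: +31 → Apr 1, 2176 (12 left).
+12 → Apr 13, 2176.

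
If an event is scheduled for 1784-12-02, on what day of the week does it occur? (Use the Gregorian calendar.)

Doomsday rule: the anchor day for the 1700s is Sunday. For year 84: 84÷12 = 7 r 0, and 0÷4 = 0, so 7+0+0 = 7.
Sunday + 7 ≡ Sunday — that's 1784's doomsday.
In December the doomsday date is Dec 12.
Dec 2 is 10 days before Dec 12; 10 mod 7 = 3, so Sunday − 3 = Thursday.

Thursday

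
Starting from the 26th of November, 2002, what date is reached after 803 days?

February 6, 2005

+365 (one year) → Nov 26, 2003 (438 left).
+366 (one year; includes Feb 29, 2004) → Nov 26, 2004 (72 left).
Nov has 30 days: +5 → Dec 1, 2004 (67 left).
Dec has 31 days: +31 → Jan 1, 2005 (36 left).
Jan has 31 days: +31 → Feb 1, 2005 (5 left).
+5 → Feb 6, 2005.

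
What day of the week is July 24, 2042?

January 1, 2042 is a Wednesday.
Jan 1, 2042 → Feb 1, 2042: 31 days (January has 31).
Feb 1, 2042 → Mar 1, 2042: 28 days (February has 28).
Mar 1, 2042 → Apr 1, 2042: 31 days (March has 31).
Apr 1, 2042 → May 1, 2042: 30 days (April has 30).
May 1, 2042 → Jun 1, 2042: 31 days (May has 31).
Jun 1, 2042 → Jul 1, 2042: 30 days (June has 30).
Jul 1, 2042 → Jul 24, 2042: 23 days.
Total: 204 days.
204 mod 7 = 1, so Wednesday + 1 = Thursday.

Thursday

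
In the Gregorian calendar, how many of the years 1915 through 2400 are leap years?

119

Multiples of 4 in [1915,2400]: 122.
Of those, multiples of 100: 5 (not leap unless ÷400).
Multiples of 400: 2.
Leap years = 122 − 5 + 2 = 119.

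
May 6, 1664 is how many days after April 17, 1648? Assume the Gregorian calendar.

Apr 17, 1648 → Apr 17, 1649: 365 days.
Apr 17, 1649 → Apr 17, 1650: 365 days.
Apr 17, 1650 → Apr 17, 1651: 365 days.
Apr 17, 1651 → Apr 17, 1652: 366 days (Feb 29, 1652 is in that span).
Apr 17, 1652 → Apr 17, 1653: 365 days.
Apr 17, 1653 → Apr 17, 1654: 365 days.
Apr 17, 1654 → Apr 17, 1655: 365 days.
Apr 17, 1655 → Apr 17, 1656: 366 days (Feb 29, 1656 is in that span).
Apr 17, 1656 → Apr 17, 1657: 365 days.
Apr 17, 1657 → Apr 17, 1658: 365 days.
Apr 17, 1658 → Apr 17, 1659: 365 days.
Apr 17, 1659 → Apr 17, 1660: 366 days (Feb 29, 1660 is in that span).
Apr 17, 1660 → Apr 17, 1661: 365 days.
Apr 17, 1661 → Apr 17, 1662: 365 days.
Apr 17, 1662 → Apr 17, 1663: 365 days.
Apr 17, 1663 → May 17, 1663: 30 days (April has 30).
May 17, 1663 → Jun 17, 1663: 31 days (May has 31).
Jun 17, 1663 → Jul 17, 1663: 30 days (June has 30).
Jul 17, 1663 → Aug 17, 1663: 31 days (July has 31).
Aug 17, 1663 → Sep 17, 1663: 31 days (August has 31).
Sep 17, 1663 → Oct 17, 1663: 30 days (September has 30).
Oct 17, 1663 → Nov 17, 1663: 31 days (October has 31).
Nov 17, 1663 → Dec 17, 1663: 30 days (November has 30).
Dec 17, 1663 → Jan 17, 1664: 31 days (December has 31).
Jan 17, 1664 → Feb 17, 1664: 31 days (January has 31).
Feb 17, 1664 → Mar 17, 1664: 29 days (February has 29).
Mar 17, 1664 → Apr 17, 1664: 31 days (March has 31).
Apr 17, 1664 → May 6, 1664: 19 days.
Total: 5863 days.

5863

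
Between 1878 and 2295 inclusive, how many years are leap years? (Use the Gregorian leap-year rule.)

Multiples of 4 in [1878,2295]: 104.
Of those, multiples of 100: 4 (not leap unless ÷400).
Multiples of 400: 1.
Leap years = 104 − 4 + 1 = 101.

101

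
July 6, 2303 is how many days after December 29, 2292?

Dec 29, 2292 → Dec 29, 2293: 365 days.
Dec 29, 2293 → Dec 29, 2294: 365 days.
Dec 29, 2294 → Dec 29, 2295: 365 days.
Dec 29, 2295 → Dec 29, 2296: 366 days (Feb 29, 2296 is in that span).
Dec 29, 2296 → Dec 29, 2297: 365 days.
Dec 29, 2297 → Dec 29, 2298: 365 days.
Dec 29, 2298 → Dec 29, 2299: 365 days.
Dec 29, 2299 → Dec 29, 2300: 365 days.
Dec 29, 2300 → Dec 29, 2301: 365 days.
Dec 29, 2301 → Dec 29, 2302: 365 days.
Dec 29, 2302 → Jan 29, 2303: 31 days (December has 31).
Jan 29, 2303 → Feb 28, 2303: 30 days (January has 31).
Feb 28, 2303 → Mar 28, 2303: 28 days (February has 28).
Mar 28, 2303 → Apr 28, 2303: 31 days (March has 31).
Apr 28, 2303 → May 28, 2303: 30 days (April has 30).
May 28, 2303 → Jun 28, 2303: 31 days (May has 31).
Jun 28, 2303 → Jul 6, 2303: 8 days.
Total: 3840 days.

3840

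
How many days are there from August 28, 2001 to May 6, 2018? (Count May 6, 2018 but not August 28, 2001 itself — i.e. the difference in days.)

Aug 28, 2001 → Aug 28, 2002: 365 days.
Aug 28, 2002 → Aug 28, 2003: 365 days.
Aug 28, 2003 → Aug 28, 2004: 366 days (Feb 29, 2004 is in that span).
Aug 28, 2004 → Aug 28, 2005: 365 days.
Aug 28, 2005 → Aug 28, 2006: 365 days.
Aug 28, 2006 → Aug 28, 2007: 365 days.
Aug 28, 2007 → Aug 28, 2008: 366 days (Feb 29, 2008 is in that span).
Aug 28, 2008 → Aug 28, 2009: 365 days.
Aug 28, 2009 → Aug 28, 2010: 365 days.
Aug 28, 2010 → Aug 28, 2011: 365 days.
Aug 28, 2011 → Aug 28, 2012: 366 days (Feb 29, 2012 is in that span).
Aug 28, 2012 → Aug 28, 2013: 365 days.
Aug 28, 2013 → Aug 28, 2014: 365 days.
Aug 28, 2014 → Aug 28, 2015: 365 days.
Aug 28, 2015 → Aug 28, 2016: 366 days (Feb 29, 2016 is in that span).
Aug 28, 2016 → Aug 28, 2017: 365 days.
Aug 28, 2017 → Sep 28, 2017: 31 days (August has 31).
Sep 28, 2017 → Oct 28, 2017: 30 days (September has 30).
Oct 28, 2017 → Nov 28, 2017: 31 days (October has 31).
Nov 28, 2017 → Dec 28, 2017: 30 days (November has 30).
Dec 28, 2017 → Jan 28, 2018: 31 days (December has 31).
Jan 28, 2018 → Feb 28, 2018: 31 days (January has 31).
Feb 28, 2018 → Mar 28, 2018: 28 days (February has 28).
Mar 28, 2018 → Apr 28, 2018: 31 days (March has 31).
Apr 28, 2018 → May 6, 2018: 8 days.
Total: 6095 days.

6095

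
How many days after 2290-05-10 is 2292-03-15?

675

May 10, 2290 → May 10, 2291: 365 days.
May 10, 2291 → Jun 10, 2291: 31 days (May has 31).
Jun 10, 2291 → Jul 10, 2291: 30 days (June has 30).
Jul 10, 2291 → Aug 10, 2291: 31 days (July has 31).
Aug 10, 2291 → Sep 10, 2291: 31 days (August has 31).
Sep 10, 2291 → Oct 10, 2291: 30 days (September has 30).
Oct 10, 2291 → Nov 10, 2291: 31 days (October has 31).
Nov 10, 2291 → Dec 10, 2291: 30 days (November has 30).
Dec 10, 2291 → Jan 10, 2292: 31 days (December has 31).
Jan 10, 2292 → Feb 10, 2292: 31 days (January has 31).
Feb 10, 2292 → Mar 10, 2292: 29 days (February has 29).
Mar 10, 2292 → Mar 15, 2292: 5 days.
Total: 675 days.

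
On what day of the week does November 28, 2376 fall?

Sunday

Doomsday rule: the anchor day for the 2300s is Wednesday. For year 76: 76÷12 = 6 r 4, and 4÷4 = 1, so 6+4+1 = 11.
Wednesday + 11 ≡ Sunday — that's 2376's doomsday.
In November the doomsday date is Nov 7.
Nov 28 is 21 days after Nov 7; 21 mod 7 = 0, so Sunday + 0 = Sunday.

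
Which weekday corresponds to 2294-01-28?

Doomsday rule: the anchor day for the 2200s is Friday. For year 94: 94÷12 = 7 r 10, and 10÷4 = 2, so 7+10+2 = 19.
Friday + 19 ≡ Wednesday — that's 2294's doomsday.
In January the doomsday date is Jan 3 (2294 is not a leap year).
Jan 28 is 25 days after Jan 3; 25 mod 7 = 4, so Wednesday + 4 = Sunday.

Sunday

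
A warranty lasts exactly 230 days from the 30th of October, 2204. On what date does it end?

Oct has 31 days: +2 → Nov 1, 2204 (228 left).
Nov has 30 days: +30 → Dec 1, 2204 (198 left).
Dec has 31 days: +31 → Jan 1, 2205 (167 left).
Jan has 31 days: +31 → Feb 1, 2205 (136 left).
Feb has 28 days: +28 → Mar 1, 2205 (108 left).
Mar has 31 days: +31 → Apr 1, 2205 (77 left).
Apr has 30 days: +30 → May 1, 2205 (47 left).
May has 31 days: +31 → Jun 1, 2205 (16 left).
+16 → Jun 17, 2205.

June 17, 2205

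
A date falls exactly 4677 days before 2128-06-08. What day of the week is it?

Monday

First find the weekday of Jun 8, 2128. Doomsday rule: the anchor day for the 2100s is Sunday. For year 28: 28÷12 = 2 r 4, and 4÷4 = 1, so 2+4+1 = 7.
Sunday + 7 ≡ Sunday — that's 2128's doomsday.
In June the doomsday date is Jun 6.
Jun 8 is 2 days after Jun 6; 2 mod 7 = 2, so Sunday + 2 = Tuesday.
4677 mod 7 = 1, so 4677 days before a Tuesday is Tuesday − 1 = Monday.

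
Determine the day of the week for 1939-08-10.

Doomsday rule: the anchor day for the 1900s is Wednesday. For year 39: 39÷12 = 3 r 3, and 3÷4 = 0, so 3+3+0 = 6.
Wednesday + 6 ≡ Tuesday — that's 1939's doomsday.
In August the doomsday date is Aug 8.
Aug 10 is 2 days after Aug 8; 2 mod 7 = 2, so Tuesday + 2 = Thursday.

Thursday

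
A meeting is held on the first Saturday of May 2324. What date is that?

May 1, 2324 is a Thursday.
The first Saturday is therefore May 3 (2 days later).

May 3, 2324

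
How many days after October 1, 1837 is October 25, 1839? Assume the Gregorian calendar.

754

Oct 1, 1837 → Oct 1, 1838: 365 days.
Oct 1, 1838 → Nov 1, 1838: 31 days (October has 31).
Nov 1, 1838 → Dec 1, 1838: 30 days (November has 30).
Dec 1, 1838 → Jan 1, 1839: 31 days (December has 31).
Jan 1, 1839 → Feb 1, 1839: 31 days (January has 31).
Feb 1, 1839 → Mar 1, 1839: 28 days (February has 28).
Mar 1, 1839 → Apr 1, 1839: 31 days (March has 31).
Apr 1, 1839 → May 1, 1839: 30 days (April has 30).
May 1, 1839 → Jun 1, 1839: 31 days (May has 31).
Jun 1, 1839 → Jul 1, 1839: 30 days (June has 30).
Jul 1, 1839 → Aug 1, 1839: 31 days (July has 31).
Aug 1, 1839 → Sep 1, 1839: 31 days (August has 31).
Sep 1, 1839 → Oct 1, 1839: 30 days (September has 30).
Oct 1, 1839 → Oct 25, 1839: 24 days.
Total: 754 days.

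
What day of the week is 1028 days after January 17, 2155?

Thursday

Jan 17, 2155 is a Friday.
1028 mod 7 = 6, so 1028 days after a Friday is Friday + 6 = Thursday.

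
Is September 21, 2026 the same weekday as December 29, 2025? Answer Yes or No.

From Dec 29, 2025 to Sep 21, 2026 is 266 days.
266 mod 7 = 0, so they are the same weekday.
(Dec 29, 2025 is a Monday; Sep 21, 2026 is a Monday.)

Yes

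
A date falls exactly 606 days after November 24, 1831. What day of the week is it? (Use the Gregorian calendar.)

Monday

First find the weekday of Nov 24, 1831. Doomsday rule: the anchor day for the 1800s is Friday. For year 31: 31÷12 = 2 r 7, and 7÷4 = 1, so 2+7+1 = 10.
Friday + 10 ≡ Monday — that's 1831's doomsday.
In November the doomsday date is Nov 7.
Nov 24 is 17 days after Nov 7; 17 mod 7 = 3, so Monday + 3 = Thursday.
606 mod 7 = 4, so 606 days after a Thursday is Thursday + 4 = Monday.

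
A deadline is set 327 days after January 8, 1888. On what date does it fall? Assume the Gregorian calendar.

November 30, 1888

Jan has 31 days: +24 → Feb 1, 1888 (303 left).
Feb has 29 days: +29 → Mar 1, 1888 (274 left).
Mar has 31 days: +31 → Apr 1, 1888 (243 left).
Apr has 30 days: +30 → May 1, 1888 (213 left).
May has 31 days: +31 → Jun 1, 1888 (182 left).
Jun has 30 days: +30 → Jul 1, 1888 (152 left).
Jul has 31 days: +31 → Aug 1, 1888 (121 left).
Aug has 31 days: +31 → Sep 1, 1888 (90 left).
Sep has 30 days: +30 → Oct 1, 1888 (60 left).
Oct has 31 days: +31 → Nov 1, 1888 (29 left).
+29 → Nov 30, 1888.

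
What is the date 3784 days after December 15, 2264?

April 26, 2275

+365 (one year) → Dec 15, 2265 (3419 left).
+365 (one year) → Dec 15, 2266 (3054 left).
+365 (one year) → Dec 15, 2267 (2689 left).
+366 (one year; includes Feb 29, 2268) → Dec 15, 2268 (2323 left).
+365 (one year) → Dec 15, 2269 (1958 left).
+365 (one year) → Dec 15, 2270 (1593 left).
+365 (one year) → Dec 15, 2271 (1228 left).
+366 (one year; includes Feb 29, 2272) → Dec 15, 2272 (862 left).
+365 (one year) → Dec 15, 2273 (497 left).
+365 (one year) → Dec 15, 2274 (132 left).
Dec has 31 days: +17 → Jan 1, 2275 (115 left).
Jan has 31 days: +31 → Feb 1, 2275 (84 left).
Feb has 28 days: +28 → Mar 1, 2275 (56 left).
Mar has 31 days: +31 → Apr 1, 2275 (25 left).
+25 → Apr 26, 2275.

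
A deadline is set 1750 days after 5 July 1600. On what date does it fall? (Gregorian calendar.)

April 20, 1605

+365 (one year) → Jul 5, 1601 (1385 left).
+365 (one year) → Jul 5, 1602 (1020 left).
+365 (one year) → Jul 5, 1603 (655 left).
+366 (one year; includes Feb 29, 1604) → Jul 5, 1604 (289 left).
Jul has 31 days: +27 → Aug 1, 1604 (262 left).
Aug has 31 days: +31 → Sep 1, 1604 (231 left).
Sep has 30 days: +30 → Oct 1, 1604 (201 left).
Oct has 31 days: +31 → Nov 1, 1604 (170 left).
Nov has 30 days: +30 → Dec 1, 1604 (140 left).
Dec has 31 days: +31 → Jan 1, 1605 (109 left).
Jan has 31 days: +31 → Feb 1, 1605 (78 left).
Feb has 28 days: +28 → Mar 1, 1605 (50 left).
Mar has 31 days: +31 → Apr 1, 1605 (19 left).
+19 → Apr 20, 1605.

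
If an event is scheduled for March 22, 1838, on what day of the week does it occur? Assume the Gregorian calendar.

January 1, 1838 is a Monday.
Jan 1, 1838 → Feb 1, 1838: 31 days (January has 31).
Feb 1, 1838 → Mar 1, 1838: 28 days (February has 28).
Mar 1, 1838 → Mar 22, 1838: 21 days.
Total: 80 days.
80 mod 7 = 3, so Monday + 3 = Thursday.

Thursday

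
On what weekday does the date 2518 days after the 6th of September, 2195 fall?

First find the weekday of Sep 6, 2195. Doomsday rule: the anchor day for the 2100s is Sunday. For year 95: 95÷12 = 7 r 11, and 11÷4 = 2, so 7+11+2 = 20.
Sunday + 20 ≡ Saturday — that's 2195's doomsday.
In September the doomsday date is Sep 5.
Sep 6 is 1 day after Sep 5; 1 mod 7 = 1, so Saturday + 1 = Sunday.
2518 mod 7 = 5, so 2518 days after a Sunday is Sunday + 5 = Friday.

Friday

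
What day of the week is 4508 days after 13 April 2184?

First find the weekday of Apr 13, 2184. Doomsday rule: the anchor day for the 2100s is Sunday. For year 84: 84÷12 = 7 r 0, and 0÷4 = 0, so 7+0+0 = 7.
Sunday + 7 ≡ Sunday — that's 2184's doomsday.
In April the doomsday date is Apr 4.
Apr 13 is 9 days after Apr 4; 9 mod 7 = 2, so Sunday + 2 = Tuesday.
4508 mod 7 = 0, so 4508 days after a Tuesday is Tuesday + 0 = Tuesday.

Tuesday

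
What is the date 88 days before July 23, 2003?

−23 → Jun 30, 2003 (end of Jun, 30 days; 65 left).
−30 → May 31, 2003 (end of May, 31 days; 35 left).
−31 → Apr 30, 2003 (end of Apr, 30 days; 4 left).
−4 → Apr 26, 2003.

April 26, 2003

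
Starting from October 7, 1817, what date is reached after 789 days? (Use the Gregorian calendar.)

December 5, 1819

+365 (one year) → Oct 7, 1818 (424 left).
+365 (one year) → Oct 7, 1819 (59 left).
Oct has 31 days: +25 → Nov 1, 1819 (34 left).
Nov has 30 days: +30 → Dec 1, 1819 (4 left).
+4 → Dec 5, 1819.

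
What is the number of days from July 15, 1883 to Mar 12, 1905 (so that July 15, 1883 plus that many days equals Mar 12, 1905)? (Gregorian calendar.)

Jul 15, 1883 → Jul 15, 1884: 366 days (Feb 29, 1884 is in that span).
Jul 15, 1884 → Jul 15, 1885: 365 days.
Jul 15, 1885 → Jul 15, 1886: 365 days.
Jul 15, 1886 → Jul 15, 1887: 365 days.
Jul 15, 1887 → Jul 15, 1888: 366 days (Feb 29, 1888 is in that span).
Jul 15, 1888 → Jul 15, 1889: 365 days.
Jul 15, 1889 → Jul 15, 1890: 365 days.
Jul 15, 1890 → Jul 15, 1891: 365 days.
Jul 15, 1891 → Jul 15, 1892: 366 days (Feb 29, 1892 is in that span).
Jul 15, 1892 → Jul 15, 1893: 365 days.
Jul 15, 1893 → Jul 15, 1894: 365 days.
Jul 15, 1894 → Jul 15, 1895: 365 days.
Jul 15, 1895 → Jul 15, 1896: 366 days (Feb 29, 1896 is in that span).
Jul 15, 1896 → Jul 15, 1897: 365 days.
Jul 15, 1897 → Jul 15, 1898: 365 days.
Jul 15, 1898 → Jul 15, 1899: 365 days.
Jul 15, 1899 → Jul 15, 1900: 365 days.
Jul 15, 1900 → Jul 15, 1901: 365 days.
Jul 15, 1901 → Jul 15, 1902: 365 days.
Jul 15, 1902 → Jul 15, 1903: 365 days.
Jul 15, 1903 → Jul 15, 1904: 366 days (Feb 29, 1904 is in that span).
Jul 15, 1904 → Aug 15, 1904: 31 days (July has 31).
Aug 15, 1904 → Sep 15, 1904: 31 days (August has 31).
Sep 15, 1904 → Oct 15, 1904: 30 days (September has 30).
Oct 15, 1904 → Nov 15, 1904: 31 days (October has 31).
Nov 15, 1904 → Dec 15, 1904: 30 days (November has 30).
Dec 15, 1904 → Jan 15, 1905: 31 days (December has 31).
Jan 15, 1905 → Feb 15, 1905: 31 days (January has 31).
Feb 15, 1905 → Mar 12, 1905: 25 days.
Total: 7910 days.

7910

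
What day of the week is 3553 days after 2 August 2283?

Monday

First find the weekday of Aug 2, 2283. Doomsday rule: the anchor day for the 2200s is Friday. For year 83: 83÷12 = 6 r 11, and 11÷4 = 2, so 6+11+2 = 19.
Friday + 19 ≡ Wednesday — that's 2283's doomsday.
In August the doomsday date is Aug 8.
Aug 2 is 6 days before Aug 8; 6 mod 7 = 6, so Wednesday − 6 = Thursday.
3553 mod 7 = 4, so 3553 days after a Thursday is Thursday + 4 = Monday.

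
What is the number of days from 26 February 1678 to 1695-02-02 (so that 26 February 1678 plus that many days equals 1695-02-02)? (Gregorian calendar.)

Feb 26, 1678 → Feb 26, 1679: 365 days.
Feb 26, 1679 → Feb 26, 1680: 365 days.
Feb 26, 1680 → Feb 26, 1681: 366 days (Feb 29, 1680 is in that span).
Feb 26, 1681 → Feb 26, 1682: 365 days.
Feb 26, 1682 → Feb 26, 1683: 365 days.
Feb 26, 1683 → Feb 26, 1684: 365 days.
Feb 26, 1684 → Feb 26, 1685: 366 days (Feb 29, 1684 is in that span).
Feb 26, 1685 → Feb 26, 1686: 365 days.
Feb 26, 1686 → Feb 26, 1687: 365 days.
Feb 26, 1687 → Feb 26, 1688: 365 days.
Feb 26, 1688 → Feb 26, 1689: 366 days (Feb 29, 1688 is in that span).
Feb 26, 1689 → Feb 26, 1690: 365 days.
Feb 26, 1690 → Feb 26, 1691: 365 days.
Feb 26, 1691 → Feb 26, 1692: 365 days.
Feb 26, 1692 → Feb 26, 1693: 366 days (Feb 29, 1692 is in that span).
Feb 26, 1693 → Feb 26, 1694: 365 days.
Feb 26, 1694 → Mar 26, 1694: 28 days (February has 28).
Mar 26, 1694 → Apr 26, 1694: 31 days (March has 31).
Apr 26, 1694 → May 26, 1694: 30 days (April has 30).
May 26, 1694 → Jun 26, 1694: 31 days (May has 31).
Jun 26, 1694 → Jul 26, 1694: 30 days (June has 30).
Jul 26, 1694 → Aug 26, 1694: 31 days (July has 31).
Aug 26, 1694 → Sep 26, 1694: 31 days (August has 31).
Sep 26, 1694 → Oct 26, 1694: 30 days (September has 30).
Oct 26, 1694 → Nov 26, 1694: 31 days (October has 31).
Nov 26, 1694 → Dec 26, 1694: 30 days (November has 30).
Dec 26, 1694 → Jan 26, 1695: 31 days (December has 31).
Jan 26, 1695 → Feb 2, 1695: 7 days.
Total: 6185 days.

6185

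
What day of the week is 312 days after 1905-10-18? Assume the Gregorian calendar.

Sunday

Oct 18, 1905 is a Wednesday.
312 mod 7 = 4, so 312 days after a Wednesday is Wednesday + 4 = Sunday.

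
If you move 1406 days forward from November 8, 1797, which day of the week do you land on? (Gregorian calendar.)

Nov 8, 1797 is a Wednesday.
1406 mod 7 = 6, so 1406 days after a Wednesday is Wednesday + 6 = Tuesday.

Tuesday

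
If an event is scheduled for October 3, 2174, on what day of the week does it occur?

Monday

Doomsday rule: the anchor day for the 2100s is Sunday. For year 74: 74÷12 = 6 r 2, and 2÷4 = 0, so 6+2+0 = 8.
Sunday + 8 ≡ Monday — that's 2174's doomsday.
In October the doomsday date is Oct 10.
Oct 3 is 7 days before Oct 10; 7 mod 7 = 0, so Monday − 0 = Monday.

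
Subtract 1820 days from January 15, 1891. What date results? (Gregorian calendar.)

January 21, 1886

−365 (one year) → Jan 15, 1890 (1455 left).
−365 (one year) → Jan 15, 1889 (1090 left).
−366 (one year; includes Feb 29, 1888) → Jan 15, 1888 (724 left).
−365 (one year) → Jan 15, 1887 (359 left).
−15 → Dec 31, 1886 (end of Dec, 31 days; 344 left).
−31 → Nov 30, 1886 (end of Nov, 30 days; 313 left).
−30 → Oct 31, 1886 (end of Oct, 31 days; 283 left).
−31 → Sep 30, 1886 (end of Sep, 30 days; 252 left).
−30 → Aug 31, 1886 (end of Aug, 31 days; 222 left).
−31 → Jul 31, 1886 (end of Jul, 31 days; 191 left).
−31 → Jun 30, 1886 (end of Jun, 30 days; 160 left).
−30 → May 31, 1886 (end of May, 31 days; 130 left).
−31 → Apr 30, 1886 (end of Apr, 30 days; 99 left).
−30 → Mar 31, 1886 (end of Mar, 31 days; 69 left).
−31 → Feb 28, 1886 (end of Feb, 28 days; 38 left).
−28 → Jan 31, 1886 (end of Jan, 31 days; 10 left).
−10 → Jan 21, 1886.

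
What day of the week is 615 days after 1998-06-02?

Jun 2, 1998 is a Tuesday.
615 mod 7 = 6, so 615 days after a Tuesday is Tuesday + 6 = Monday.

Monday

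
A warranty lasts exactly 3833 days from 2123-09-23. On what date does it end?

March 22, 2134

+366 (one year; includes Feb 29, 2124) → Sep 23, 2124 (3467 left).
+365 (one year) → Sep 23, 2125 (3102 left).
+365 (one year) → Sep 23, 2126 (2737 left).
+365 (one year) → Sep 23, 2127 (2372 left).
+366 (one year; includes Feb 29, 2128) → Sep 23, 2128 (2006 left).
+365 (one year) → Sep 23, 2129 (1641 left).
+365 (one year) → Sep 23, 2130 (1276 left).
+365 (one year) → Sep 23, 2131 (911 left).
+366 (one year; includes Feb 29, 2132) → Sep 23, 2132 (545 left).
+365 (one year) → Sep 23, 2133 (180 left).
Sep has 30 days: +8 → Oct 1, 2133 (172 left).
Oct has 31 days: +31 → Nov 1, 2133 (141 left).
Nov has 30 days: +30 → Dec 1, 2133 (111 left).
Dec has 31 days: +31 → Jan 1, 2134 (80 left).
Jan has 31 days: +31 → Feb 1, 2134 (49 left).
Feb has 28 days: +28 → Mar 1, 2134 (21 left).
+21 → Mar 22, 2134.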